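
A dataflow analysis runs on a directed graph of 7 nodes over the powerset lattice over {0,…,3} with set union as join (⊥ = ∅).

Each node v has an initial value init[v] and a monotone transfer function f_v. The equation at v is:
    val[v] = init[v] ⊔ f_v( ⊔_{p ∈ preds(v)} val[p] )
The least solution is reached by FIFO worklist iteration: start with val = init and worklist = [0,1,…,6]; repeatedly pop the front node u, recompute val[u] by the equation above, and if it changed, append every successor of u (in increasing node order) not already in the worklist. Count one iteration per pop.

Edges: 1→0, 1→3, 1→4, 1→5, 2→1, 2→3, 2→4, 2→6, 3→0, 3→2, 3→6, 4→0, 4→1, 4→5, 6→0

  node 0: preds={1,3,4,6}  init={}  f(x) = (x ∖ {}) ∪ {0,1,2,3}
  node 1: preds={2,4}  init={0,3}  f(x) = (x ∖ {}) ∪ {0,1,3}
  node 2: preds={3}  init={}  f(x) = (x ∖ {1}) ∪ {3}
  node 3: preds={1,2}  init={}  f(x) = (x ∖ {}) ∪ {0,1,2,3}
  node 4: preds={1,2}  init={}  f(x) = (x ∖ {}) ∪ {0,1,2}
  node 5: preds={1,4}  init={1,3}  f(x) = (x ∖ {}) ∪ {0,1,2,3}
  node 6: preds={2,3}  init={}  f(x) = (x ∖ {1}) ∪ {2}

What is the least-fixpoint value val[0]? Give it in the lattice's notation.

{0,1,2,3}

Worklist (16 pops):
  #1 pop 0: in={0,3} → {0,1,2,3} (was {}); enqueue []
  #2 pop 1: in={} → {0,1,3} (was {0,3}); enqueue [0]
  #3 pop 2: in={} → {3} (was {}); enqueue [1]
  #4 pop 3: in={0,1,3} → {0,1,2,3} (was {}); enqueue [2]
  #5 pop 4: in={0,1,3} → {0,1,2,3} (was {}); enqueue []
  #6 pop 5: in={0,1,2,3} → {0,1,2,3} (was {1,3}); enqueue []
  #7 pop 6: in={0,1,2,3} → {0,2,3} (was {}); enqueue []
  #8 pop 0: in={0,1,2,3} → {0,1,2,3} (no change)
  #9 pop 1: in={0,1,2,3} → {0,1,2,3} (was {0,1,3}); enqueue [0,3,4,5]
  #10 pop 2: in={0,1,2,3} → {0,2,3} (was {3}); enqueue [1,6]
  #11 pop 0: in={0,1,2,3} → {0,1,2,3} (no change)
  #12 pop 3: in={0,1,2,3} → {0,1,2,3} (no change)
  #13 pop 4: in={0,1,2,3} → {0,1,2,3} (no change)
  #14 pop 5: in={0,1,2,3} → {0,1,2,3} (no change)
  #15 pop 1: in={0,1,2,3} → {0,1,2,3} (no change)
  #16 pop 6: in={0,1,2,3} → {0,2,3} (no change)

Fixpoint:
  val[0] = {0,1,2,3}
  val[1] = {0,1,2,3}
  val[2] = {0,2,3}
  val[3] = {0,1,2,3}
  val[4] = {0,1,2,3}
  val[5] = {0,1,2,3}
  val[6] = {0,2,3}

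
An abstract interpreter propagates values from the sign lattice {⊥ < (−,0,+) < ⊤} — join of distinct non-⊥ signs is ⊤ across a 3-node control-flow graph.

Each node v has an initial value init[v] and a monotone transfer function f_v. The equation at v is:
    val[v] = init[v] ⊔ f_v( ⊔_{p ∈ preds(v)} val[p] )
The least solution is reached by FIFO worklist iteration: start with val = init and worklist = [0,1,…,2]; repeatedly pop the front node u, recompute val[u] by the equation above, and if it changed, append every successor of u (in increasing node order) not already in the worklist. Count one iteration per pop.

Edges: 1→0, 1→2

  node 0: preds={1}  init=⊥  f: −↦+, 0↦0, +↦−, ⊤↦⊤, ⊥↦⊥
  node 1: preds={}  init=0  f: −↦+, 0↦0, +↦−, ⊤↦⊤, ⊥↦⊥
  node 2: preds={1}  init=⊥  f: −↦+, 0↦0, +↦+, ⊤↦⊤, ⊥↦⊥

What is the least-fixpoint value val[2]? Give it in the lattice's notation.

Iteration log — 3 steps:
  step 1. node 0  ⊔preds=0  new=0  old=⊥  +wl: 
  step 2. node 1  ⊔preds=⊥  new=0  stable
  step 3. node 2  ⊔preds=0  new=0  old=⊥  +wl: 

Least fixpoint reached:
  node 0: 0
  node 1: 0
  node 2: 0

0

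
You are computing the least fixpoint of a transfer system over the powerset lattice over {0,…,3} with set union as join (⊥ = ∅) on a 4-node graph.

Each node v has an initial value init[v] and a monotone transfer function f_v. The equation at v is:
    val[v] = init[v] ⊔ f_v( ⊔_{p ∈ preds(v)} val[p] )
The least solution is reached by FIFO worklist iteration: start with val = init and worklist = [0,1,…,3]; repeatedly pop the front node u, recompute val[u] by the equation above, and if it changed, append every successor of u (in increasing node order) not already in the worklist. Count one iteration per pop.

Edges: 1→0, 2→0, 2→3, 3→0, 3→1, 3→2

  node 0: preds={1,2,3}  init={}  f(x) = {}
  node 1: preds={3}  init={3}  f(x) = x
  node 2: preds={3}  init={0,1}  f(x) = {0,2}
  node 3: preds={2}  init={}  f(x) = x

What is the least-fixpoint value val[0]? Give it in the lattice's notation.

Trace (8 dequeues):
  [1] u=0 | in {0,1,3} | out {} | ==
  [2] u=1 | in {} | out {3} | ==
  [3] u=2 | in {} | out {0,1,2} | prev {0,1} | push {0}
  [4] u=3 | in {0,1,2} | out {0,1,2} | prev {} | push {1,2}
  [5] u=0 | in {0,1,2,3} | out {} | ==
  [6] u=1 | in {0,1,2} | out {0,1,2,3} | prev {3} | push {0}
  [7] u=2 | in {0,1,2} | out {0,1,2} | ==
  [8] u=0 | in {0,1,2,3} | out {} | ==

Converged values:
  [0] {}
  [1] {0,1,2,3}
  [2] {0,1,2}
  [3] {0,1,2}

{}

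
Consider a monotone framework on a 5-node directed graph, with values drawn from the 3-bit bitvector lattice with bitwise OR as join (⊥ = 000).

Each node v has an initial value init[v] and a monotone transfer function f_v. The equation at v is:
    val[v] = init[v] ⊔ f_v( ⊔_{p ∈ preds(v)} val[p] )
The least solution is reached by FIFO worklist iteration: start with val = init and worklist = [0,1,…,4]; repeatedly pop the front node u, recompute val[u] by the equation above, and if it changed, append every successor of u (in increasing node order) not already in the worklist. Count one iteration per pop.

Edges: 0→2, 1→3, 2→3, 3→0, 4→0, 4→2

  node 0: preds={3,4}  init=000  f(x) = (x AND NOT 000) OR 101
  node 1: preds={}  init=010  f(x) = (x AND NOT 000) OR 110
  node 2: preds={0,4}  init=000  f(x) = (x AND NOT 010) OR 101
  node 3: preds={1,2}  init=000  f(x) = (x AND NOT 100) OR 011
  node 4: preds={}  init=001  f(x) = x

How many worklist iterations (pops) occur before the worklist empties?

Trace (7 dequeues):
  [1] u=0 | in 001 | out 101 | prev 000 | push {}
  [2] u=1 | in 000 | out 110 | prev 010 | push {}
  [3] u=2 | in 101 | out 101 | prev 000 | push {}
  [4] u=3 | in 111 | out 011 | prev 000 | push {0}
  [5] u=4 | in 000 | out 001 | ==
  [6] u=0 | in 011 | out 111 | prev 101 | push {2}
  [7] u=2 | in 111 | out 101 | ==

Converged values:
  [0] 111
  [1] 110
  [2] 101
  [3] 011
  [4] 001

7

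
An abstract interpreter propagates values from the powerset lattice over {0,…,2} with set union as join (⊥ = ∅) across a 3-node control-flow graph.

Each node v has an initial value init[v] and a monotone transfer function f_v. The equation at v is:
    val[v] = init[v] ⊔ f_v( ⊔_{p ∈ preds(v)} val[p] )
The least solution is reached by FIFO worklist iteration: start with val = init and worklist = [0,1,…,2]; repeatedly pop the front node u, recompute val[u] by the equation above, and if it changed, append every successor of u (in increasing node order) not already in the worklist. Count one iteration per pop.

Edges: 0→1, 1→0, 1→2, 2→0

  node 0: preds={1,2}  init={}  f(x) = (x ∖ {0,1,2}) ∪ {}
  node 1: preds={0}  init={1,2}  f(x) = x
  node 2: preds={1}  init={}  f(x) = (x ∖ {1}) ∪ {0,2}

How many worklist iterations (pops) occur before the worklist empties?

Iteration log — 4 steps:
  step 1. node 0  ⊔preds={1,2}  new={}  stable
  step 2. node 1  ⊔preds={}  new={1,2}  stable
  step 3. node 2  ⊔preds={1,2}  new={0,2}  old={}  +wl: 0
  step 4. node 0  ⊔preds={0,1,2}  new={}  stable

Least fixpoint reached:
  node 0: {}
  node 1: {1,2}
  node 2: {0,2}

4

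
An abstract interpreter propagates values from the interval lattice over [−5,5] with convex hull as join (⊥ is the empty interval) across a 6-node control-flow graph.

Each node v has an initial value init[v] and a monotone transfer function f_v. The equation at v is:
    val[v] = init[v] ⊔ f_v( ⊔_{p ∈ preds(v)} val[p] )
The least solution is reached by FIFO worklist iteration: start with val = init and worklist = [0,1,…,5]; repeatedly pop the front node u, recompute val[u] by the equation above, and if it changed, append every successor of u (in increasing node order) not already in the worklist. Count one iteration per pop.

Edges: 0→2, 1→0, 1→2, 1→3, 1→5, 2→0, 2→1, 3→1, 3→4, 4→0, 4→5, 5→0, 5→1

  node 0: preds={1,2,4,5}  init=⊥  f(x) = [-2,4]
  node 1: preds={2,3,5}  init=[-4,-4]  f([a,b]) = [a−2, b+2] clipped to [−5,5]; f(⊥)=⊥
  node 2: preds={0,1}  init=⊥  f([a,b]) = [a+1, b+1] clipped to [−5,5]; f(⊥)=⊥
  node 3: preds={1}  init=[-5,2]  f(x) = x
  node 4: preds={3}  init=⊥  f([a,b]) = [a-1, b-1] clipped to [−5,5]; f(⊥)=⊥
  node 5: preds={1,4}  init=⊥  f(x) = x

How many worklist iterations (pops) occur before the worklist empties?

Worklist (16 pops):
  #1 pop 0: in=[-4,-4] → [-2,4] (was ⊥); enqueue []
  #2 pop 1: in=[-5,2] → [-5,4] (was [-4,-4]); enqueue [0]
  #3 pop 2: in=[-5,4] → [-4,5] (was ⊥); enqueue [1]
  #4 pop 3: in=[-5,4] → [-5,4] (was [-5,2]); enqueue []
  #5 pop 4: in=[-5,4] → [-5,3] (was ⊥); enqueue []
  #6 pop 5: in=[-5,4] → [-5,4] (was ⊥); enqueue []
  #7 pop 0: in=[-5,5] → [-2,4] (no change)
  #8 pop 1: in=[-5,5] → [-5,5] (was [-5,4]); enqueue [0,2,3,5]
  #9 pop 0: in=[-5,5] → [-2,4] (no change)
  #10 pop 2: in=[-5,5] → [-4,5] (no change)
  #11 pop 3: in=[-5,5] → [-5,5] (was [-5,4]); enqueue [1,4]
  #12 pop 5: in=[-5,5] → [-5,5] (was [-5,4]); enqueue [0]
  #13 pop 1: in=[-5,5] → [-5,5] (no change)
  #14 pop 4: in=[-5,5] → [-5,4] (was [-5,3]); enqueue [5]
  #15 pop 0: in=[-5,5] → [-2,4] (no change)
  #16 pop 5: in=[-5,5] → [-5,5] (no change)

Fixpoint:
  val[0] = [-2,4]
  val[1] = [-5,5]
  val[2] = [-4,5]
  val[3] = [-5,5]
  val[4] = [-5,4]
  val[5] = [-5,5]

16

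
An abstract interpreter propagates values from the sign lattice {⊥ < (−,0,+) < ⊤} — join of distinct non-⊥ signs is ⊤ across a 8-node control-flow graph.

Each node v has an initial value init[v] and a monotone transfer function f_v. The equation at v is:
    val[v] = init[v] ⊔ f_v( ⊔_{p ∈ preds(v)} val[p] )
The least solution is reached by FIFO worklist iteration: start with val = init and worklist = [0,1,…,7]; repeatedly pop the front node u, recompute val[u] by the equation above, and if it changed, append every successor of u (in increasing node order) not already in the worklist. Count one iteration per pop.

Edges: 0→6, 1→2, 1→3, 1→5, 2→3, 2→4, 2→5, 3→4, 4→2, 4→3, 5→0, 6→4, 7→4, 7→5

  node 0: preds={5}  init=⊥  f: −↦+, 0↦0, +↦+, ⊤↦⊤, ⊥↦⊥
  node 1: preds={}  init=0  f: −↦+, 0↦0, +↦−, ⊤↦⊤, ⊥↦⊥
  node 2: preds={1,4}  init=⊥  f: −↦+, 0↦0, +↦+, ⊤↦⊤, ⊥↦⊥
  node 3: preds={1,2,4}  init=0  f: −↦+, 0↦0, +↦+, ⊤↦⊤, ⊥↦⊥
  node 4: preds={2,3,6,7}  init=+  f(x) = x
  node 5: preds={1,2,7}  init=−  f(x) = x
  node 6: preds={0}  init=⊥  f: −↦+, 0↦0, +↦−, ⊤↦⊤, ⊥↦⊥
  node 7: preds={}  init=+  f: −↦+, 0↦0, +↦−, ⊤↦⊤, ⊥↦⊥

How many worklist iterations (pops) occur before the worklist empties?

Worklist (14 pops):
  #1 pop 0: in=− → + (was ⊥); enqueue []
  #2 pop 1: in=⊥ → 0 (no change)
  #3 pop 2: in=⊤ → ⊤ (was ⊥); enqueue []
  #4 pop 3: in=⊤ → ⊤ (was 0); enqueue []
  #5 pop 4: in=⊤ → ⊤ (was +); enqueue [2,3]
  #6 pop 5: in=⊤ → ⊤ (was −); enqueue [0]
  #7 pop 6: in=+ → − (was ⊥); enqueue [4]
  #8 pop 7: in=⊥ → + (no change)
  #9 pop 2: in=⊤ → ⊤ (no change)
  #10 pop 3: in=⊤ → ⊤ (no change)
  #11 pop 0: in=⊤ → ⊤ (was +); enqueue [6]
  #12 pop 4: in=⊤ → ⊤ (no change)
  #13 pop 6: in=⊤ → ⊤ (was −); enqueue [4]
  #14 pop 4: in=⊤ → ⊤ (no change)

Fixpoint:
  val[0] = ⊤
  val[1] = 0
  val[2] = ⊤
  val[3] = ⊤
  val[4] = ⊤
  val[5] = ⊤
  val[6] = ⊤
  val[7] = +

14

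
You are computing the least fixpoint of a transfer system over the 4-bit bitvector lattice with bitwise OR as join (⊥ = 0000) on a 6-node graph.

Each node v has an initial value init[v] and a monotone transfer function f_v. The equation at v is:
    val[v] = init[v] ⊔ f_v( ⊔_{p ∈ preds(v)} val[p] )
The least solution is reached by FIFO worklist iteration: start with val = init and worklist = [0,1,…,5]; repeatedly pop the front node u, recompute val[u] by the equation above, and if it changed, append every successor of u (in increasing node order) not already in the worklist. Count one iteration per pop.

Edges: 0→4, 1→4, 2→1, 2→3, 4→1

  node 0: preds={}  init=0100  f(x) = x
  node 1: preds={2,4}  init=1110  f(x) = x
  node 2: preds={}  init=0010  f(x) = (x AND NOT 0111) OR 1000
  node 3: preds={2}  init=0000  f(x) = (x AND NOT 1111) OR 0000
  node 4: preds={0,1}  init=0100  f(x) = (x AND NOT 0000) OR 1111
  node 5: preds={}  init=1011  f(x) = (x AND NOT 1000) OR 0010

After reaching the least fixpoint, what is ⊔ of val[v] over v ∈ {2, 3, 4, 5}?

1111

Worklist (8 pops):
  #1 pop 0: in=0000 → 0100 (no change)
  #2 pop 1: in=0110 → 1110 (no change)
  #3 pop 2: in=0000 → 1010 (was 0010); enqueue [1]
  #4 pop 3: in=1010 → 0000 (no change)
  #5 pop 4: in=1110 → 1111 (was 0100); enqueue []
  #6 pop 5: in=0000 → 1011 (no change)
  #7 pop 1: in=1111 → 1111 (was 1110); enqueue [4]
  #8 pop 4: in=1111 → 1111 (no change)

Fixpoint:
  val[0] = 0100
  val[1] = 1111
  val[2] = 1010
  val[3] = 0000
  val[4] = 1111
  val[5] = 1011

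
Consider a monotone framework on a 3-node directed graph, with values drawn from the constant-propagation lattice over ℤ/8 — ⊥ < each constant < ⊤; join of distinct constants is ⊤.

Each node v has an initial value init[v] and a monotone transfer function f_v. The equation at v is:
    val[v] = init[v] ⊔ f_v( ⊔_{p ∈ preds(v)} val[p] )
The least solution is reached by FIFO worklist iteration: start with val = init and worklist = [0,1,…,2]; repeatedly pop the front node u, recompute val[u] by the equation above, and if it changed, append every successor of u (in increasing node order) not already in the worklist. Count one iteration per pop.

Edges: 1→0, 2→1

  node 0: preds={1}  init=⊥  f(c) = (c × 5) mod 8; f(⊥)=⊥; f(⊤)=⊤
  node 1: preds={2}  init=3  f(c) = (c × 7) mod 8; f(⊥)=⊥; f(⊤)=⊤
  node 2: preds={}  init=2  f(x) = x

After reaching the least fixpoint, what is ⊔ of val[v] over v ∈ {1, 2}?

⊤

Worklist (4 pops):
  #1 pop 0: in=3 → 7 (was ⊥); enqueue []
  #2 pop 1: in=2 → ⊤ (was 3); enqueue [0]
  #3 pop 2: in=⊥ → 2 (no change)
  #4 pop 0: in=⊤ → ⊤ (was 7); enqueue []

Fixpoint:
  val[0] = ⊤
  val[1] = ⊤
  val[2] = 2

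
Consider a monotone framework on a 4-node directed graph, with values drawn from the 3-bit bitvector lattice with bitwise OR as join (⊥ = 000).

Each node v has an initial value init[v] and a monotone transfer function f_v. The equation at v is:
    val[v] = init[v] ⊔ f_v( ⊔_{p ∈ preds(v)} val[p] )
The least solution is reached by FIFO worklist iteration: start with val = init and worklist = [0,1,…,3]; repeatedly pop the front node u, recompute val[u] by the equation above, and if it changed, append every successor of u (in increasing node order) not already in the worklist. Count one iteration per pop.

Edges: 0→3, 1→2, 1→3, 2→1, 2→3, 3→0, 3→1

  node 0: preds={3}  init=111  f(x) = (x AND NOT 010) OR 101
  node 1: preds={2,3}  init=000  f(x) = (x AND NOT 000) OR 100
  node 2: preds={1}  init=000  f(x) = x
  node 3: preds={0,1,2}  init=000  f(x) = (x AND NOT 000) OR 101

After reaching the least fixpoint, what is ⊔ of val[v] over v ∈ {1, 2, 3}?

111

Iteration log — 9 steps:
  step 1. node 0  ⊔preds=000  new=111  stable
  step 2. node 1  ⊔preds=000  new=100  old=000  +wl: 
  step 3. node 2  ⊔preds=100  new=100  old=000  +wl: 1
  step 4. node 3  ⊔preds=111  new=111  old=000  +wl: 0
  step 5. node 1  ⊔preds=111  new=111  old=100  +wl: 2,3
  step 6. node 0  ⊔preds=111  new=111  stable
  step 7. node 2  ⊔preds=111  new=111  old=100  +wl: 1
  step 8. node 3  ⊔preds=111  new=111  stable
  step 9. node 1  ⊔preds=111  new=111  stable

Least fixpoint reached:
  node 0: 111
  node 1: 111
  node 2: 111
  node 3: 111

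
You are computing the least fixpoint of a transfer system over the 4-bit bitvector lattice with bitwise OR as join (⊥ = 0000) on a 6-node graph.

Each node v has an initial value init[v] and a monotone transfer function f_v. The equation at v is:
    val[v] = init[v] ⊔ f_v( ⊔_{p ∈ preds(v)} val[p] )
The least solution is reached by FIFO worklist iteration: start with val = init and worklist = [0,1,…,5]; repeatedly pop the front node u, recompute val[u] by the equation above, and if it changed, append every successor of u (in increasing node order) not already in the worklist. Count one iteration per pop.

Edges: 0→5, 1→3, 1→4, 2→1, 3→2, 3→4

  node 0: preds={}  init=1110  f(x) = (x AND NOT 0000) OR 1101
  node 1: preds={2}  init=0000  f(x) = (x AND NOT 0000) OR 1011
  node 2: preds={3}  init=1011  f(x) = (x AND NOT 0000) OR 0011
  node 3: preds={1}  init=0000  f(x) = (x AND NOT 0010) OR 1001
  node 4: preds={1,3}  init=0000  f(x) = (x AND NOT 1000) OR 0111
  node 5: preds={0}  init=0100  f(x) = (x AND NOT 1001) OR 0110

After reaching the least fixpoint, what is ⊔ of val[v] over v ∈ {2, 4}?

Iteration log — 7 steps:
  step 1. node 0  ⊔preds=0000  new=1111  old=1110  +wl: 
  step 2. node 1  ⊔preds=1011  new=1011  old=0000  +wl: 
  step 3. node 2  ⊔preds=0000  new=1011  stable
  step 4. node 3  ⊔preds=1011  new=1001  old=0000  +wl: 2
  step 5. node 4  ⊔preds=1011  new=0111  old=0000  +wl: 
  step 6. node 5  ⊔preds=1111  new=0110  old=0100  +wl: 
  step 7. node 2  ⊔preds=1001  new=1011  stable

Least fixpoint reached:
  node 0: 1111
  node 1: 1011
  node 2: 1011
  node 3: 1001
  node 4: 0111
  node 5: 0110

1111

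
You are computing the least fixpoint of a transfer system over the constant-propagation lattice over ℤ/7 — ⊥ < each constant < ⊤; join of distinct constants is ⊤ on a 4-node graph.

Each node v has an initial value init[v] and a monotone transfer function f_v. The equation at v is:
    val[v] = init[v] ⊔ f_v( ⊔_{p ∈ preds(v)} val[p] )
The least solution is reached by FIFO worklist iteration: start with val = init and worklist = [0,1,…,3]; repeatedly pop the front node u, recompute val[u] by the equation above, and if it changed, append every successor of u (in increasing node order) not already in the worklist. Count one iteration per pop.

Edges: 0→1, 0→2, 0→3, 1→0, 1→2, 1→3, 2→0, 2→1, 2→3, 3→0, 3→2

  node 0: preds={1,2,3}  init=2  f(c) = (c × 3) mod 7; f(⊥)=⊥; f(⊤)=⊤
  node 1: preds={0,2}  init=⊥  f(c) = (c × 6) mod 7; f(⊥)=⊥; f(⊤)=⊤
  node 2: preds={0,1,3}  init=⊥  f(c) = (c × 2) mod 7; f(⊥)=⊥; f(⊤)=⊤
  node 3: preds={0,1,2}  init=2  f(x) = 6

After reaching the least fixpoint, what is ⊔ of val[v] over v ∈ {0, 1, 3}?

⊤

Trace (7 dequeues):
  [1] u=0 | in 2 | out ⊤ | prev 2 | push {}
  [2] u=1 | in ⊤ | out ⊤ | prev ⊥ | push {0}
  [3] u=2 | in ⊤ | out ⊤ | prev ⊥ | push {1}
  [4] u=3 | in ⊤ | out ⊤ | prev 2 | push {2}
  [5] u=0 | in ⊤ | out ⊤ | ==
  [6] u=1 | in ⊤ | out ⊤ | ==
  [7] u=2 | in ⊤ | out ⊤ | ==

Converged values:
  [0] ⊤
  [1] ⊤
  [2] ⊤
  [3] ⊤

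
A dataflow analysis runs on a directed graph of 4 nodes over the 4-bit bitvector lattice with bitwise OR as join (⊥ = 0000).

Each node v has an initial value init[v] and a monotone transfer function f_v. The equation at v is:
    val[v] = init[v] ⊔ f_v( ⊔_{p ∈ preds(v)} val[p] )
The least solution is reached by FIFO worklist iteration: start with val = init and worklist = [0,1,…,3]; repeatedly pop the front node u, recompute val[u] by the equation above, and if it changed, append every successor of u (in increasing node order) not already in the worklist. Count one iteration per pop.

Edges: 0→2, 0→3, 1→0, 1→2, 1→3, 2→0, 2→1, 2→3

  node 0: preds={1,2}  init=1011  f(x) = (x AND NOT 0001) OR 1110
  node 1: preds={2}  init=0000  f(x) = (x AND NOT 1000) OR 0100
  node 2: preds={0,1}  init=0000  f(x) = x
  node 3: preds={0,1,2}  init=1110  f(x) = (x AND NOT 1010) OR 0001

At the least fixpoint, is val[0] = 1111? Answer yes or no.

yes

Trace (9 dequeues):
  [1] u=0 | in 0000 | out 1111 | prev 1011 | push {}
  [2] u=1 | in 0000 | out 0100 | prev 0000 | push {0}
  [3] u=2 | in 1111 | out 1111 | prev 0000 | push {1}
  [4] u=3 | in 1111 | out 1111 | prev 1110 | push {}
  [5] u=0 | in 1111 | out 1111 | ==
  [6] u=1 | in 1111 | out 0111 | prev 0100 | push {0,2,3}
  [7] u=0 | in 1111 | out 1111 | ==
  [8] u=2 | in 1111 | out 1111 | ==
  [9] u=3 | in 1111 | out 1111 | ==

Converged values:
  [0] 1111
  [1] 0111
  [2] 1111
  [3] 1111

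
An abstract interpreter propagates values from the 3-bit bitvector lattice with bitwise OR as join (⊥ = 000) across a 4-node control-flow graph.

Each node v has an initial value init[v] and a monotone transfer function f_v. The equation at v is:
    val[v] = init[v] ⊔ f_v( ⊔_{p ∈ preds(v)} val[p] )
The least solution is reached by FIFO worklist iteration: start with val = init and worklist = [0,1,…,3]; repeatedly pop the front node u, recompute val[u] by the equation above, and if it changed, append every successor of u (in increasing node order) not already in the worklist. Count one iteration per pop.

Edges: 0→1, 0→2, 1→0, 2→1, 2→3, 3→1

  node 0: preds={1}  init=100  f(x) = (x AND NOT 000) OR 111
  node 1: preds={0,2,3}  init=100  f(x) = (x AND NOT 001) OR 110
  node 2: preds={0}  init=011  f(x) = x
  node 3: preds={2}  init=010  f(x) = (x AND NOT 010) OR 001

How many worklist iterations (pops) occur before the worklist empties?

6

Trace (6 dequeues):
  [1] u=0 | in 100 | out 111 | prev 100 | push {}
  [2] u=1 | in 111 | out 110 | prev 100 | push {0}
  [3] u=2 | in 111 | out 111 | prev 011 | push {1}
  [4] u=3 | in 111 | out 111 | prev 010 | push {}
  [5] u=0 | in 110 | out 111 | ==
  [6] u=1 | in 111 | out 110 | ==

Converged values:
  [0] 111
  [1] 110
  [2] 111
  [3] 111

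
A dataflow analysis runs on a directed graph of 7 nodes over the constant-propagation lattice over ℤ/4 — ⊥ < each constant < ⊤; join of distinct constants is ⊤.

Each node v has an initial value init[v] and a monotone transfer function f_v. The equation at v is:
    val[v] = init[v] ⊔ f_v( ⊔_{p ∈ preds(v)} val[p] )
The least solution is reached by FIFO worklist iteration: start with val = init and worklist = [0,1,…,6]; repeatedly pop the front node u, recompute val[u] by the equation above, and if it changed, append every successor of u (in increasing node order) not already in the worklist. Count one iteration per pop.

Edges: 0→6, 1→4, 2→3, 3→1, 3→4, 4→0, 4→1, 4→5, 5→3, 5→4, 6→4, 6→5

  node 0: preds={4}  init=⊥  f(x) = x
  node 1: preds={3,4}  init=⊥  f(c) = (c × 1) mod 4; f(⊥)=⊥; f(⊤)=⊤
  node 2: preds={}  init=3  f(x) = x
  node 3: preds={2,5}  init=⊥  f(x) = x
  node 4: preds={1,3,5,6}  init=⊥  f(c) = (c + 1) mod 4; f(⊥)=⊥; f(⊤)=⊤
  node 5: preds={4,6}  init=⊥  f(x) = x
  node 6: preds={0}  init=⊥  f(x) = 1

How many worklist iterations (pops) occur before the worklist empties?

Trace (18 dequeues):
  [1] u=0 | in ⊥ | out ⊥ | ==
  [2] u=1 | in ⊥ | out ⊥ | ==
  [3] u=2 | in ⊥ | out 3 | ==
  [4] u=3 | in 3 | out 3 | prev ⊥ | push {1}
  [5] u=4 | in 3 | out 0 | prev ⊥ | push {0}
  [6] u=5 | in 0 | out 0 | prev ⊥ | push {3,4}
  [7] u=6 | in ⊥ | out 1 | prev ⊥ | push {5}
  [8] u=1 | in ⊤ | out ⊤ | prev ⊥ | push {}
  [9] u=0 | in 0 | out 0 | prev ⊥ | push {6}
  [10] u=3 | in ⊤ | out ⊤ | prev 3 | push {1}
  [11] u=4 | in ⊤ | out ⊤ | prev 0 | push {0}
  [12] u=5 | in ⊤ | out ⊤ | prev 0 | push {3,4}
  [13] u=6 | in 0 | out 1 | ==
  [14] u=1 | in ⊤ | out ⊤ | ==
  [15] u=0 | in ⊤ | out ⊤ | prev 0 | push {6}
  [16] u=3 | in ⊤ | out ⊤ | ==
  [17] u=4 | in ⊤ | out ⊤ | ==
  [18] u=6 | in ⊤ | out 1 | ==

Converged values:
  [0] ⊤
  [1] ⊤
  [2] 3
  [3] ⊤
  [4] ⊤
  [5] ⊤
  [6] 1

18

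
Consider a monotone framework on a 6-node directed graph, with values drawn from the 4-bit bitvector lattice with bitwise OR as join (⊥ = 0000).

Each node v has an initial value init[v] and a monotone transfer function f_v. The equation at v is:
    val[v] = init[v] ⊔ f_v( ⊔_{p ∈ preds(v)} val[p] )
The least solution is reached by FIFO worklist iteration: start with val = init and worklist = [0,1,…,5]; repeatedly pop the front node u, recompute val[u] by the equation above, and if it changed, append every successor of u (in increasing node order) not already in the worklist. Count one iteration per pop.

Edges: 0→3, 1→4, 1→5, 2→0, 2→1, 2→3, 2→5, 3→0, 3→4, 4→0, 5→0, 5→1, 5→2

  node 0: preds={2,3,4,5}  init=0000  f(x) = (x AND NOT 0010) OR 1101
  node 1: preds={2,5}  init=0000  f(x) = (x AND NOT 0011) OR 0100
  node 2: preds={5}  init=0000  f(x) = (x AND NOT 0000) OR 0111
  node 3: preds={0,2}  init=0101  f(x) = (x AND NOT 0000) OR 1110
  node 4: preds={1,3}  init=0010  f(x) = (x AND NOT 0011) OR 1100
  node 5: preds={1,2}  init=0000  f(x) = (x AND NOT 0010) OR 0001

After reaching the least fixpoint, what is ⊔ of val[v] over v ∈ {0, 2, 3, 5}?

Trace (9 dequeues):
  [1] u=0 | in 0111 | out 1101 | prev 0000 | push {}
  [2] u=1 | in 0000 | out 0100 | prev 0000 | push {}
  [3] u=2 | in 0000 | out 0111 | prev 0000 | push {0,1}
  [4] u=3 | in 1111 | out 1111 | prev 0101 | push {}
  [5] u=4 | in 1111 | out 1110 | prev 0010 | push {}
  [6] u=5 | in 0111 | out 0101 | prev 0000 | push {2}
  [7] u=0 | in 1111 | out 1101 | ==
  [8] u=1 | in 0111 | out 0100 | ==
  [9] u=2 | in 0101 | out 0111 | ==

Converged values:
  [0] 1101
  [1] 0100
  [2] 0111
  [3] 1111
  [4] 1110
  [5] 0101

1111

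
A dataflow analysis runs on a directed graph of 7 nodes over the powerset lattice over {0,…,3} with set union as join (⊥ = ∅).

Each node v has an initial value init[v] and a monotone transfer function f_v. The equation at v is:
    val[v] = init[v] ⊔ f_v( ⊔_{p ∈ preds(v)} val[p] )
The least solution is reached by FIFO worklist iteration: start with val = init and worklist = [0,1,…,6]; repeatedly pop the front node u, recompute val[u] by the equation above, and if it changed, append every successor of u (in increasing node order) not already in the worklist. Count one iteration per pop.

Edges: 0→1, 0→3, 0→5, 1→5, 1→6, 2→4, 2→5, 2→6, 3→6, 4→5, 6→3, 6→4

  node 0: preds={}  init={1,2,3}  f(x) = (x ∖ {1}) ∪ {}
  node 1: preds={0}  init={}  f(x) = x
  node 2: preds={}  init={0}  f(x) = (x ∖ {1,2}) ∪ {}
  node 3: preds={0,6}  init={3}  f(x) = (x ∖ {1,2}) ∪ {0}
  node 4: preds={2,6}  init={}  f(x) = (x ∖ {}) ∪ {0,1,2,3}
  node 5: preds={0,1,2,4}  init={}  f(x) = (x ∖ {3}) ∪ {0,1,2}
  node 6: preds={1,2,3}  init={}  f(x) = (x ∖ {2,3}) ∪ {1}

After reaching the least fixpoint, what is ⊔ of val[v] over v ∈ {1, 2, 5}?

Trace (9 dequeues):
  [1] u=0 | in {} | out {1,2,3} | ==
  [2] u=1 | in {1,2,3} | out {1,2,3} | prev {} | push {}
  [3] u=2 | in {} | out {0} | ==
  [4] u=3 | in {1,2,3} | out {0,3} | prev {3} | push {}
  [5] u=4 | in {0} | out {0,1,2,3} | prev {} | push {}
  [6] u=5 | in {0,1,2,3} | out {0,1,2} | prev {} | push {}
  [7] u=6 | in {0,1,2,3} | out {0,1} | prev {} | push {3,4}
  [8] u=3 | in {0,1,2,3} | out {0,3} | ==
  [9] u=4 | in {0,1} | out {0,1,2,3} | ==

Converged values:
  [0] {1,2,3}
  [1] {1,2,3}
  [2] {0}
  [3] {0,3}
  [4] {0,1,2,3}
  [5] {0,1,2}
  [6] {0,1}

{0,1,2,3}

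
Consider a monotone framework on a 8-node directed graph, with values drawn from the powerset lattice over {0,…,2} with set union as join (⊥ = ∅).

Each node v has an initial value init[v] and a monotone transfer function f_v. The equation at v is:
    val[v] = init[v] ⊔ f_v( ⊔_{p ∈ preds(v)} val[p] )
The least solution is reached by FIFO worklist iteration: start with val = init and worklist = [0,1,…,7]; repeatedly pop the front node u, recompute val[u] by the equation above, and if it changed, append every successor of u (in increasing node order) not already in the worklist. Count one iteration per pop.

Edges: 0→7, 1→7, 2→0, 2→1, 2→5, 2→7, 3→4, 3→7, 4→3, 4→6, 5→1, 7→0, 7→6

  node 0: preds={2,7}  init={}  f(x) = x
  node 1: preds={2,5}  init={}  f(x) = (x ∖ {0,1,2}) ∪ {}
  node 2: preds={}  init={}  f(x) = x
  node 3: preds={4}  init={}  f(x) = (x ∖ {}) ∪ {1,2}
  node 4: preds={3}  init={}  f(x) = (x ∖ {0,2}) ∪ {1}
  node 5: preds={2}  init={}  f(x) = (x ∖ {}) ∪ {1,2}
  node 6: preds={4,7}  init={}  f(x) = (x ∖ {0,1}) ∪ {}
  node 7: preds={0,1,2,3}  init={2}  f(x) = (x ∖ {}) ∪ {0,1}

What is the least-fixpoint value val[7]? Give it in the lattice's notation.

{0,1,2}

Trace (13 dequeues):
  [1] u=0 | in {2} | out {2} | prev {} | push {}
  [2] u=1 | in {} | out {} | ==
  [3] u=2 | in {} | out {} | ==
  [4] u=3 | in {} | out {1,2} | prev {} | push {}
  [5] u=4 | in {1,2} | out {1} | prev {} | push {3}
  [6] u=5 | in {} | out {1,2} | prev {} | push {1}
  [7] u=6 | in {1,2} | out {2} | prev {} | push {}
  [8] u=7 | in {1,2} | out {0,1,2} | prev {2} | push {0,6}
  [9] u=3 | in {1} | out {1,2} | ==
  [10] u=1 | in {1,2} | out {} | ==
  [11] u=0 | in {0,1,2} | out {0,1,2} | prev {2} | push {7}
  [12] u=6 | in {0,1,2} | out {2} | ==
  [13] u=7 | in {0,1,2} | out {0,1,2} | ==

Converged values:
  [0] {0,1,2}
  [1] {}
  [2] {}
  [3] {1,2}
  [4] {1}
  [5] {1,2}
  [6] {2}
  [7] {0,1,2}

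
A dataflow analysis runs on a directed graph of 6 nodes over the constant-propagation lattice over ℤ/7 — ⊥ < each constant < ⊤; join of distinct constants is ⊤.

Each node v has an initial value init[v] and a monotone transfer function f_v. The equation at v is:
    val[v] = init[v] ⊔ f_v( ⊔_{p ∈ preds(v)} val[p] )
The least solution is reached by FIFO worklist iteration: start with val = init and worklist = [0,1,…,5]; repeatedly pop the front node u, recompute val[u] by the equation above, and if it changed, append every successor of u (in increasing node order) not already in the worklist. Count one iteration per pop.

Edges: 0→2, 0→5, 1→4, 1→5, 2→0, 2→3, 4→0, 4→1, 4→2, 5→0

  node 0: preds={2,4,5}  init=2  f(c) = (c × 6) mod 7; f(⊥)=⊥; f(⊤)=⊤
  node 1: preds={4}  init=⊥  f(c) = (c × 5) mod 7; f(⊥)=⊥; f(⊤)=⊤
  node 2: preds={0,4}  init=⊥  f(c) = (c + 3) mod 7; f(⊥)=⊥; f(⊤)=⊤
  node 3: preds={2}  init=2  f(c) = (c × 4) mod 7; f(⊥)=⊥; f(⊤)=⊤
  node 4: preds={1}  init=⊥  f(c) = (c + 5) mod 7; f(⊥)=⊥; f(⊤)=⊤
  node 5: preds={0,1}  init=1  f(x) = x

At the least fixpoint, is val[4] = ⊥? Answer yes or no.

yes

Worklist (7 pops):
  #1 pop 0: in=1 → ⊤ (was 2); enqueue []
  #2 pop 1: in=⊥ → ⊥ (no change)
  #3 pop 2: in=⊤ → ⊤ (was ⊥); enqueue [0]
  #4 pop 3: in=⊤ → ⊤ (was 2); enqueue []
  #5 pop 4: in=⊥ → ⊥ (no change)
  #6 pop 5: in=⊤ → ⊤ (was 1); enqueue []
  #7 pop 0: in=⊤ → ⊤ (no change)

Fixpoint:
  val[0] = ⊤
  val[1] = ⊥
  val[2] = ⊤
  val[3] = ⊤
  val[4] = ⊥
  val[5] = ⊤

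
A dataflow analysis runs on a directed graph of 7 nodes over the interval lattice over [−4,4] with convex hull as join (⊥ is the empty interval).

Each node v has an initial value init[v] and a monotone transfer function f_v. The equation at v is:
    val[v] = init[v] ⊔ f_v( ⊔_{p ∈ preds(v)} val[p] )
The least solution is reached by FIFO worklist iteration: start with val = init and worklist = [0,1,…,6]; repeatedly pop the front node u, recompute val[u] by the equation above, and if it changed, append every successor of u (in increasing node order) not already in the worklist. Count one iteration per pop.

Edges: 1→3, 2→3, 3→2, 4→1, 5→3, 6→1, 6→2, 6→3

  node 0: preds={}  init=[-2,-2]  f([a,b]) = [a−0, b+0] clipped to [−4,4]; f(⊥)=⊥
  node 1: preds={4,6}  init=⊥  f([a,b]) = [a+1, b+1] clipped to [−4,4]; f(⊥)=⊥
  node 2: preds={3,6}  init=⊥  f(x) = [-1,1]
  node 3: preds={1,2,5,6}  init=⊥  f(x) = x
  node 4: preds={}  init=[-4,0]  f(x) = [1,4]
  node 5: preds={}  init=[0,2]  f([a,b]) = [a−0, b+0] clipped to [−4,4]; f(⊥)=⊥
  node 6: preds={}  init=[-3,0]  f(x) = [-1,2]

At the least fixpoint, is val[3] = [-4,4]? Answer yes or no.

Iteration log — 11 steps:
  step 1. node 0  ⊔preds=⊥  new=[-2,-2]  stable
  step 2. node 1  ⊔preds=[-4,0]  new=[-3,1]  old=⊥  +wl: 
  step 3. node 2  ⊔preds=[-3,0]  new=[-1,1]  old=⊥  +wl: 
  step 4. node 3  ⊔preds=[-3,2]  new=[-3,2]  old=⊥  +wl: 2
  step 5. node 4  ⊔preds=⊥  new=[-4,4]  old=[-4,0]  +wl: 1
  step 6. node 5  ⊔preds=⊥  new=[0,2]  stable
  step 7. node 6  ⊔preds=⊥  new=[-3,2]  old=[-3,0]  +wl: 3
  step 8. node 2  ⊔preds=[-3,2]  new=[-1,1]  stable
  step 9. node 1  ⊔preds=[-4,4]  new=[-3,4]  old=[-3,1]  +wl: 
  step 10. node 3  ⊔preds=[-3,4]  new=[-3,4]  old=[-3,2]  +wl: 2
  step 11. node 2  ⊔preds=[-3,4]  new=[-1,1]  stable

Least fixpoint reached:
  node 0: [-2,-2]
  node 1: [-3,4]
  node 2: [-1,1]
  node 3: [-3,4]
  node 4: [-4,4]
  node 5: [0,2]
  node 6: [-3,2]

no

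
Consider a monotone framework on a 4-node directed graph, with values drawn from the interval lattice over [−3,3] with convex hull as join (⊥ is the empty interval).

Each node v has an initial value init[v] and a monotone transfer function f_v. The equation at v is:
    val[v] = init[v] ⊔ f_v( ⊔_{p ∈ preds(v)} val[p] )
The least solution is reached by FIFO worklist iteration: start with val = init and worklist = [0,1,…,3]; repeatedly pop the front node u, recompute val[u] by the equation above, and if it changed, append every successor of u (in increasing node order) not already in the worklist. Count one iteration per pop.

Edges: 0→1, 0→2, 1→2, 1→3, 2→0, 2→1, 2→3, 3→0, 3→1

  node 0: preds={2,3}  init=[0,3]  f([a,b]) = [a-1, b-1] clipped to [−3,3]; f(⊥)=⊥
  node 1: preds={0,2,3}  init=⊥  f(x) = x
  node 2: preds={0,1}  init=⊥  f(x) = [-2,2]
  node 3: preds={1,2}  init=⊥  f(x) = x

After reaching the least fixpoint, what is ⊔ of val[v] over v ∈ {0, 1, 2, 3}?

Trace (10 dequeues):
  [1] u=0 | in ⊥ | out [0,3] | ==
  [2] u=1 | in [0,3] | out [0,3] | prev ⊥ | push {}
  [3] u=2 | in [0,3] | out [-2,2] | prev ⊥ | push {0,1}
  [4] u=3 | in [-2,3] | out [-2,3] | prev ⊥ | push {}
  [5] u=0 | in [-2,3] | out [-3,3] | prev [0,3] | push {2}
  [6] u=1 | in [-3,3] | out [-3,3] | prev [0,3] | push {3}
  [7] u=2 | in [-3,3] | out [-2,2] | ==
  [8] u=3 | in [-3,3] | out [-3,3] | prev [-2,3] | push {0,1}
  [9] u=0 | in [-3,3] | out [-3,3] | ==
  [10] u=1 | in [-3,3] | out [-3,3] | ==

Converged values:
  [0] [-3,3]
  [1] [-3,3]
  [2] [-2,2]
  [3] [-3,3]

[-3,3]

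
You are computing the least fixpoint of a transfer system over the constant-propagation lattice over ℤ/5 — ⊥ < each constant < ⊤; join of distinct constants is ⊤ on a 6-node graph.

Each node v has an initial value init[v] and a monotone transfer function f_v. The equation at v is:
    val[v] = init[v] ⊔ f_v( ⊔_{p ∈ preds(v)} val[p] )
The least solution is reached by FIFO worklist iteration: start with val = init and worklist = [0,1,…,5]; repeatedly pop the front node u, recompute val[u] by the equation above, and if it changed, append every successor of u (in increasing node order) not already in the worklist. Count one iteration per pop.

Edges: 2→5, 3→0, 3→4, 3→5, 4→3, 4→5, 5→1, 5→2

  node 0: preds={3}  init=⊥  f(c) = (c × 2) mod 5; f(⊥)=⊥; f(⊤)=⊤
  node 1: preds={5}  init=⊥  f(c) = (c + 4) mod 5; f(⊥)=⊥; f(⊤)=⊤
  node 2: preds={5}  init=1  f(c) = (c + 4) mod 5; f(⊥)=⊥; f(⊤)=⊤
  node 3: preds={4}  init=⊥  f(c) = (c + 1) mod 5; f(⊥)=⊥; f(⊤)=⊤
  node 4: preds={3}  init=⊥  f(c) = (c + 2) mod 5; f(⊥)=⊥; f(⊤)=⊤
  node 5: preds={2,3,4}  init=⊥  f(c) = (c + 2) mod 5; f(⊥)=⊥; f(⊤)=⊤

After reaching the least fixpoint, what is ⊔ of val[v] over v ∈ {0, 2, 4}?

Worklist (11 pops):
  #1 pop 0: in=⊥ → ⊥ (no change)
  #2 pop 1: in=⊥ → ⊥ (no change)
  #3 pop 2: in=⊥ → 1 (no change)
  #4 pop 3: in=⊥ → ⊥ (no change)
  #5 pop 4: in=⊥ → ⊥ (no change)
  #6 pop 5: in=1 → 3 (was ⊥); enqueue [1,2]
  #7 pop 1: in=3 → 2 (was ⊥); enqueue []
  #8 pop 2: in=3 → ⊤ (was 1); enqueue [5]
  #9 pop 5: in=⊤ → ⊤ (was 3); enqueue [1,2]
  #10 pop 1: in=⊤ → ⊤ (was 2); enqueue []
  #11 pop 2: in=⊤ → ⊤ (no change)

Fixpoint:
  val[0] = ⊥
  val[1] = ⊤
  val[2] = ⊤
  val[3] = ⊥
  val[4] = ⊥
  val[5] = ⊤

⊤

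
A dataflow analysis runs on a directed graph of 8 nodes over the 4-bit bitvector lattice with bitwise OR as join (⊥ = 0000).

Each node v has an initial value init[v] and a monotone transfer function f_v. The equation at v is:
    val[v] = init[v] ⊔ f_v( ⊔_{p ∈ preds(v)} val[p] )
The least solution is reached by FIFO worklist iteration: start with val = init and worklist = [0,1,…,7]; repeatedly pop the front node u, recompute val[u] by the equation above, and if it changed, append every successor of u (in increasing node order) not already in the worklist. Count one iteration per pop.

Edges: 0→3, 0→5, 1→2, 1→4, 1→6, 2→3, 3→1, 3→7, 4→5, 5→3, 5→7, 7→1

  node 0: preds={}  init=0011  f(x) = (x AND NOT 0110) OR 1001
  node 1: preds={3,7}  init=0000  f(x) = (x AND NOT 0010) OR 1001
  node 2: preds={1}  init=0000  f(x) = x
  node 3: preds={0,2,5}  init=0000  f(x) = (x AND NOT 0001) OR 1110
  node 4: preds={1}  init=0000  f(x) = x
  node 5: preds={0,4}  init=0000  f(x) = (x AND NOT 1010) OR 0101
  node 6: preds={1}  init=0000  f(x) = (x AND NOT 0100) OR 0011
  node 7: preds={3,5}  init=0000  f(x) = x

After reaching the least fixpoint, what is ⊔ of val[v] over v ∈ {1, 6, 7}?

Trace (15 dequeues):
  [1] u=0 | in 0000 | out 1011 | prev 0011 | push {}
  [2] u=1 | in 0000 | out 1001 | prev 0000 | push {}
  [3] u=2 | in 1001 | out 1001 | prev 0000 | push {}
  [4] u=3 | in 1011 | out 1110 | prev 0000 | push {1}
  [5] u=4 | in 1001 | out 1001 | prev 0000 | push {}
  [6] u=5 | in 1011 | out 0101 | prev 0000 | push {3}
  [7] u=6 | in 1001 | out 1011 | prev 0000 | push {}
  [8] u=7 | in 1111 | out 1111 | prev 0000 | push {}
  [9] u=1 | in 1111 | out 1101 | prev 1001 | push {2,4,6}
  [10] u=3 | in 1111 | out 1110 | ==
  [11] u=2 | in 1101 | out 1101 | prev 1001 | push {3}
  [12] u=4 | in 1101 | out 1101 | prev 1001 | push {5}
  [13] u=6 | in 1101 | out 1011 | ==
  [14] u=3 | in 1111 | out 1110 | ==
  [15] u=5 | in 1111 | out 0101 | ==

Converged values:
  [0] 1011
  [1] 1101
  [2] 1101
  [3] 1110
  [4] 1101
  [5] 0101
  [6] 1011
  [7] 1111

1111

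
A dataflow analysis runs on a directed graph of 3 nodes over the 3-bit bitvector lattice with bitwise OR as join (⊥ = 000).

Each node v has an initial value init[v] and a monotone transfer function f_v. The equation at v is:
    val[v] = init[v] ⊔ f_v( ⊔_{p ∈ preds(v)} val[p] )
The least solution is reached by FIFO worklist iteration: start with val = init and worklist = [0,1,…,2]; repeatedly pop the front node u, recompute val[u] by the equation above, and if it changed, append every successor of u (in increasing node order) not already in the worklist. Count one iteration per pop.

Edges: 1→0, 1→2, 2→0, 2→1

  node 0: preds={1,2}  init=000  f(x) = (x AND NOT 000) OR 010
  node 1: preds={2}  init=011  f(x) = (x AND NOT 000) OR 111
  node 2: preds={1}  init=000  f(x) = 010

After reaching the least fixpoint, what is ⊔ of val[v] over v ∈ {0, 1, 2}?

111

Iteration log — 5 steps:
  step 1. node 0  ⊔preds=011  new=011  old=000  +wl: 
  step 2. node 1  ⊔preds=000  new=111  old=011  +wl: 0
  step 3. node 2  ⊔preds=111  new=010  old=000  +wl: 1
  step 4. node 0  ⊔preds=111  new=111  old=011  +wl: 
  step 5. node 1  ⊔preds=010  new=111  stable

Least fixpoint reached:
  node 0: 111
  node 1: 111
  node 2: 010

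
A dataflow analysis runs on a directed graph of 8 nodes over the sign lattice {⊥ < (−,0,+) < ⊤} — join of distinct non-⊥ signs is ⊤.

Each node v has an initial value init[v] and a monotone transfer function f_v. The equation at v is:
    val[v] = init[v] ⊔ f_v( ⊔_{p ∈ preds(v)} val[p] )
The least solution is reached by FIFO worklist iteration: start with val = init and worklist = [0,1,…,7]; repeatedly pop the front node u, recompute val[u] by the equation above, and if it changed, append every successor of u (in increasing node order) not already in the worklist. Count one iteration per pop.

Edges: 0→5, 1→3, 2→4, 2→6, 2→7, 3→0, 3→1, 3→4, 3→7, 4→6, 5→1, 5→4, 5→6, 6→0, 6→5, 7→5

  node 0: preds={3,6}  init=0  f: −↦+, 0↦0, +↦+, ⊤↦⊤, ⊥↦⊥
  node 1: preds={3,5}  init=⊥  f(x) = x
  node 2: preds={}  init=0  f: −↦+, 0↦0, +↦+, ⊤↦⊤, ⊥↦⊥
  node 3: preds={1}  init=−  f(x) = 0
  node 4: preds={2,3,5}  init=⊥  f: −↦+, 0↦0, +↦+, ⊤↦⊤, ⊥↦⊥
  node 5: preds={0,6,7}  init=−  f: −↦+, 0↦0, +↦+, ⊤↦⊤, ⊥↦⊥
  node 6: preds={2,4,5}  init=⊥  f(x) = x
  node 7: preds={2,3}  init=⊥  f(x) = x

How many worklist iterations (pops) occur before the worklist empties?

13

Trace (13 dequeues):
  [1] u=0 | in − | out ⊤ | prev 0 | push {}
  [2] u=1 | in − | out − | prev ⊥ | push {}
  [3] u=2 | in ⊥ | out 0 | ==
  [4] u=3 | in − | out ⊤ | prev − | push {0,1}
  [5] u=4 | in ⊤ | out ⊤ | prev ⊥ | push {}
  [6] u=5 | in ⊤ | out ⊤ | prev − | push {4}
  [7] u=6 | in ⊤ | out ⊤ | prev ⊥ | push {5}
  [8] u=7 | in ⊤ | out ⊤ | prev ⊥ | push {}
  [9] u=0 | in ⊤ | out ⊤ | ==
  [10] u=1 | in ⊤ | out ⊤ | prev − | push {3}
  [11] u=4 | in ⊤ | out ⊤ | ==
  [12] u=5 | in ⊤ | out ⊤ | ==
  [13] u=3 | in ⊤ | out ⊤ | ==

Converged values:
  [0] ⊤
  [1] ⊤
  [2] 0
  [3] ⊤
  [4] ⊤
  [5] ⊤
  [6] ⊤
  [7] ⊤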